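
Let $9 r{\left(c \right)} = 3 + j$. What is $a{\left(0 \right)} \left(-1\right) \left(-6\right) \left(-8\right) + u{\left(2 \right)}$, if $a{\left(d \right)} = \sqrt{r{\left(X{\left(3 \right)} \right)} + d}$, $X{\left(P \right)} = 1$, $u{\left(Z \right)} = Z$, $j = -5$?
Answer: $2 - 16 i \sqrt{2} \approx 2.0 - 22.627 i$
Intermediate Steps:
$r{\left(c \right)} = - \frac{2}{9}$ ($r{\left(c \right)} = \frac{3 - 5}{9} = \frac{1}{9} \left(-2\right) = - \frac{2}{9}$)
$a{\left(d \right)} = \sqrt{- \frac{2}{9} + d}$
$a{\left(0 \right)} \left(-1\right) \left(-6\right) \left(-8\right) + u{\left(2 \right)} = \frac{\sqrt{-2 + 9 \cdot 0}}{3} \left(-1\right) \left(-6\right) \left(-8\right) + 2 = \frac{\sqrt{-2 + 0}}{3} \cdot 6 \left(-8\right) + 2 = \frac{\sqrt{-2}}{3} \left(-48\right) + 2 = \frac{i \sqrt{2}}{3} \left(-48\right) + 2 = - 16 i \sqrt{2} + 2 = 2 - 16 i \sqrt{2}$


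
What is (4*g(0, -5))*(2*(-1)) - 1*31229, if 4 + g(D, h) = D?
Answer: -31197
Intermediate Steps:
g(D, h) = -4 + D
(4*g(0, -5))*(2*(-1)) - 1*31229 = (4*(-4 + 0))*(2*(-1)) - 1*31229 = (4*(-4))*(-2) - 31229 = -16*(-2) - 31229 = 32 - 31229 = -31197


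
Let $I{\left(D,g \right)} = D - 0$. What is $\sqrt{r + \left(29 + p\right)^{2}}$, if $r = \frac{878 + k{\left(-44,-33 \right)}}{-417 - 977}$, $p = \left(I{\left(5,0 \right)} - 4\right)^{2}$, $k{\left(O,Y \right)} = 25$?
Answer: $\frac{\sqrt{1747653618}}{1394} \approx 29.989$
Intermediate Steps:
$I{\left(D,g \right)} = D$ ($I{\left(D,g \right)} = D + 0 = D$)
$p = 1$ ($p = \left(5 - 4\right)^{2} = 1^{2} = 1$)
$r = - \frac{903}{1394}$ ($r = \frac{878 + 25}{-417 - 977} = \frac{903}{-1394} = 903 \left(- \frac{1}{1394}\right) = - \frac{903}{1394} \approx -0.64778$)
$\sqrt{r + \left(29 + p\right)^{2}} = \sqrt{- \frac{903}{1394} + \left(29 + 1\right)^{2}} = \sqrt{- \frac{903}{1394} + 30^{2}} = \sqrt{- \frac{903}{1394} + 900} = \sqrt{\frac{1253697}{1394}} = \frac{\sqrt{1747653618}}{1394}$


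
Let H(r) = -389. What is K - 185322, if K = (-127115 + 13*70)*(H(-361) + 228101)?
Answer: -28738578282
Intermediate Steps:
K = -28738392960 (K = (-127115 + 13*70)*(-389 + 228101) = (-127115 + 910)*227712 = -126205*227712 = -28738392960)
K - 185322 = -28738392960 - 185322 = -28738578282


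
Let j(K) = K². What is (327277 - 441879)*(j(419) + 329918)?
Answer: -57928904358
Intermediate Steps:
(327277 - 441879)*(j(419) + 329918) = (327277 - 441879)*(419² + 329918) = -114602*(175561 + 329918) = -114602*505479 = -57928904358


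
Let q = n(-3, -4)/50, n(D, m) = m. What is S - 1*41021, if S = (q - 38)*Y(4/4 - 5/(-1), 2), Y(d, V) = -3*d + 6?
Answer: -1014101/25 ≈ -40564.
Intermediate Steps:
Y(d, V) = 6 - 3*d
q = -2/25 (q = -4/50 = -4*1/50 = -2/25 ≈ -0.080000)
S = 11424/25 (S = (-2/25 - 38)*(6 - 3*(4/4 - 5/(-1))) = -952*(6 - 3*(4*(¼) - 5*(-1)))/25 = -952*(6 - 3*(1 + 5))/25 = -952*(6 - 3*6)/25 = -952*(6 - 18)/25 = -952/25*(-12) = 11424/25 ≈ 456.96)
S - 1*41021 = 11424/25 - 1*41021 = 11424/25 - 41021 = -1014101/25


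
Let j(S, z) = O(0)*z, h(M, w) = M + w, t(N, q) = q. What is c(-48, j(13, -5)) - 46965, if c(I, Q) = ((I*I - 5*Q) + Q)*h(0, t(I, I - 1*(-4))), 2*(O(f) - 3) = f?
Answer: -150981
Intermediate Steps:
O(f) = 3 + f/2
j(S, z) = 3*z (j(S, z) = (3 + (½)*0)*z = (3 + 0)*z = 3*z)
c(I, Q) = (4 + I)*(I² - 4*Q) (c(I, Q) = ((I*I - 5*Q) + Q)*(0 + (I - 1*(-4))) = ((I² - 5*Q) + Q)*(0 + (I + 4)) = (I² - 4*Q)*(0 + (4 + I)) = (I² - 4*Q)*(4 + I) = (4 + I)*(I² - 4*Q))
c(-48, j(13, -5)) - 46965 = (4 - 48)*((-48)² - 12*(-5)) - 46965 = -44*(2304 - 4*(-15)) - 46965 = -44*(2304 + 60) - 46965 = -44*2364 - 46965 = -104016 - 46965 = -150981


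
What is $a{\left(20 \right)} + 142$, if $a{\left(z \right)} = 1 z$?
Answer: $162$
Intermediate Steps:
$a{\left(z \right)} = z$
$a{\left(20 \right)} + 142 = 20 + 142 = 162$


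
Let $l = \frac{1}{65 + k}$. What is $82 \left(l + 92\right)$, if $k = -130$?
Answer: $\frac{490278}{65} \approx 7542.7$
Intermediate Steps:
$l = - \frac{1}{65}$ ($l = \frac{1}{65 - 130} = \frac{1}{-65} = - \frac{1}{65} \approx -0.015385$)
$82 \left(l + 92\right) = 82 \left(- \frac{1}{65} + 92\right) = 82 \cdot \frac{5979}{65} = \frac{490278}{65}$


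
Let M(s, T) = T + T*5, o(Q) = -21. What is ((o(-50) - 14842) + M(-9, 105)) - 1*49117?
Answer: -63350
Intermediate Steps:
M(s, T) = 6*T (M(s, T) = T + 5*T = 6*T)
((o(-50) - 14842) + M(-9, 105)) - 1*49117 = ((-21 - 14842) + 6*105) - 1*49117 = (-14863 + 630) - 49117 = -14233 - 49117 = -63350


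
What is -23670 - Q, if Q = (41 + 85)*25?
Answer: -26820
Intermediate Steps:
Q = 3150 (Q = 126*25 = 3150)
-23670 - Q = -23670 - 1*3150 = -23670 - 3150 = -26820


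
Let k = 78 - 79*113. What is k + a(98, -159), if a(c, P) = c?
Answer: -8751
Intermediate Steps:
k = -8849 (k = 78 - 8927 = -8849)
k + a(98, -159) = -8849 + 98 = -8751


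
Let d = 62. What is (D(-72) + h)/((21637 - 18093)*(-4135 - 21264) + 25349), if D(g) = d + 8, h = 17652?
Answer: -17722/89988707 ≈ -0.00019694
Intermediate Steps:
D(g) = 70 (D(g) = 62 + 8 = 70)
(D(-72) + h)/((21637 - 18093)*(-4135 - 21264) + 25349) = (70 + 17652)/((21637 - 18093)*(-4135 - 21264) + 25349) = 17722/(3544*(-25399) + 25349) = 17722/(-90014056 + 25349) = 17722/(-89988707) = 17722*(-1/89988707) = -17722/89988707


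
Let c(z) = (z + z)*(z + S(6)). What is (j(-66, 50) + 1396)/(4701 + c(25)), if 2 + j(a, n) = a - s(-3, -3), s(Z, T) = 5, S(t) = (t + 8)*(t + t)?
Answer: 1323/14351 ≈ 0.092189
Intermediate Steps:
S(t) = 2*t*(8 + t) (S(t) = (8 + t)*(2*t) = 2*t*(8 + t))
j(a, n) = -7 + a (j(a, n) = -2 + (a - 1*5) = -2 + (a - 5) = -2 + (-5 + a) = -7 + a)
c(z) = 2*z*(168 + z) (c(z) = (z + z)*(z + 2*6*(8 + 6)) = (2*z)*(z + 2*6*14) = (2*z)*(z + 168) = (2*z)*(168 + z) = 2*z*(168 + z))
(j(-66, 50) + 1396)/(4701 + c(25)) = ((-7 - 66) + 1396)/(4701 + 2*25*(168 + 25)) = (-73 + 1396)/(4701 + 2*25*193) = 1323/(4701 + 9650) = 1323/14351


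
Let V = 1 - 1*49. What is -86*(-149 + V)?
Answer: 16942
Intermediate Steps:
V = -48 (V = 1 - 49 = -48)
-86*(-149 + V) = -86*(-149 - 48) = -86*(-197) = 16942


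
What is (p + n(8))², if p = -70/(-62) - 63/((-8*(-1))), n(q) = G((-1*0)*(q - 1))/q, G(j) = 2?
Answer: 2595321/61504 ≈ 42.198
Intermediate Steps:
n(q) = 2/q
p = -1673/248 (p = -70*(-1/62) - 63/8 = 35/31 - 63*⅛ = 35/31 - 63/8 = -1673/248 ≈ -6.7460)
(p + n(8))² = (-1673/248 + 2/8)² = (-1673/248 + 2*(⅛))² = (-1673/248 + ¼)² = (-1611/248)² = 2595321/61504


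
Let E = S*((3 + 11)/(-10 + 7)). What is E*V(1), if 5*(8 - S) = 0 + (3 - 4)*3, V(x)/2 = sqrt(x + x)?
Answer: -1204*sqrt(2)/15 ≈ -113.51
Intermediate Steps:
V(x) = 2*sqrt(2)*sqrt(x) (V(x) = 2*sqrt(x + x) = 2*sqrt(2*x) = 2*(sqrt(2)*sqrt(x)) = 2*sqrt(2)*sqrt(x))
S = 43/5 (S = 8 - (0 + (3 - 4)*3)/5 = 8 - (0 - 1*3)/5 = 8 - (0 - 3)/5 = 8 - 1/5*(-3) = 8 + 3/5 = 43/5 ≈ 8.6000)
E = -602/15 (E = 43*((3 + 11)/(-10 + 7))/5 = 43*(14/(-3))/5 = 43*(14*(-1/3))/5 = (43/5)*(-14/3) = -602/15 ≈ -40.133)
E*V(1) = -1204*sqrt(2)*sqrt(1)/15 = -1204*sqrt(2)/15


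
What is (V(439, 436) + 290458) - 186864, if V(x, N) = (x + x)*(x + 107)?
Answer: 582982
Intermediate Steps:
V(x, N) = 2*x*(107 + x) (V(x, N) = (2*x)*(107 + x) = 2*x*(107 + x))
(V(439, 436) + 290458) - 186864 = (2*439*(107 + 439) + 290458) - 186864 = (2*439*546 + 290458) - 186864 = (479388 + 290458) - 186864 = 769846 - 186864 = 582982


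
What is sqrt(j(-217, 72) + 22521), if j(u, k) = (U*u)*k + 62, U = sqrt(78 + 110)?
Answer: sqrt(22583 - 31248*sqrt(47)) ≈ 437.77*I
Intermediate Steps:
U = 2*sqrt(47) (U = sqrt(188) = 2*sqrt(47) ≈ 13.711)
j(u, k) = 62 + 2*k*u*sqrt(47) (j(u, k) = ((2*sqrt(47))*u)*k + 62 = (2*u*sqrt(47))*k + 62 = 2*k*u*sqrt(47) + 62 = 62 + 2*k*u*sqrt(47))
sqrt(j(-217, 72) + 22521) = sqrt((62 + 2*72*(-217)*sqrt(47)) + 22521) = sqrt((62 - 31248*sqrt(47)) + 22521) = sqrt(22583 - 31248*sqrt(47))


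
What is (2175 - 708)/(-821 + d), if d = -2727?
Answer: -1467/3548 ≈ -0.41347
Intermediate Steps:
(2175 - 708)/(-821 + d) = (2175 - 708)/(-821 - 2727) = 1467/(-3548) = 1467*(-1/3548) = -1467/3548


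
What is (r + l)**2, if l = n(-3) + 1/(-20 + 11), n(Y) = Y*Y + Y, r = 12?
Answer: 25921/81 ≈ 320.01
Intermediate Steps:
n(Y) = Y + Y**2 (n(Y) = Y**2 + Y = Y + Y**2)
l = 53/9 (l = -3*(1 - 3) + 1/(-20 + 11) = -3*(-2) + 1/(-9) = 6 - 1/9 = 53/9 ≈ 5.8889)
(r + l)**2 = (12 + 53/9)**2 = (161/9)**2 = 25921/81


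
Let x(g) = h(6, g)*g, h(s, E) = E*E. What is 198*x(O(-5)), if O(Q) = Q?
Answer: -24750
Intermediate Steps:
h(s, E) = E**2
x(g) = g**3 (x(g) = g**2*g = g**3)
198*x(O(-5)) = 198*(-5)**3 = 198*(-125) = -24750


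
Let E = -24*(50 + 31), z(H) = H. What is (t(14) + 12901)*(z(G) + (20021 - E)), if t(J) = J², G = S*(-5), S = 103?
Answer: 280930650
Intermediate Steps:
G = -515 (G = 103*(-5) = -515)
E = -1944 (E = -24*81 = -1944)
(t(14) + 12901)*(z(G) + (20021 - E)) = (14² + 12901)*(-515 + (20021 - 1*(-1944))) = (196 + 12901)*(-515 + (20021 + 1944)) = 13097*(-515 + 21965) = 13097*21450 = 280930650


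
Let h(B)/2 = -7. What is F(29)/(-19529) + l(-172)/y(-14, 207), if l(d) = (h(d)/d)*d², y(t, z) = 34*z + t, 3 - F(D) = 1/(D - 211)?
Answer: 267339353/780164021 ≈ 0.34267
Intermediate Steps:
h(B) = -14 (h(B) = 2*(-7) = -14)
F(D) = 3 - 1/(-211 + D) (F(D) = 3 - 1/(D - 211) = 3 - 1/(-211 + D))
y(t, z) = t + 34*z
l(d) = -14*d (l(d) = (-14/d)*d² = -14*d)
F(29)/(-19529) + l(-172)/y(-14, 207) = ((-634 + 3*29)/(-211 + 29))/(-19529) + (-14*(-172))/(-14 + 34*207) = ((-634 + 87)/(-182))*(-1/19529) + 2408/(-14 + 7038) = -1/182*(-547)*(-1/19529) + 2408/7024 = (547/182)*(-1/19529) + 2408*(1/7024) = -547/3554278 + 301/878 = 267339353/780164021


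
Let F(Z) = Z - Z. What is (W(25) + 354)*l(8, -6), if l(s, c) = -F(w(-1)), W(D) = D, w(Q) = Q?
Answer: 0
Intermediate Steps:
F(Z) = 0
l(s, c) = 0 (l(s, c) = -1*0 = 0)
(W(25) + 354)*l(8, -6) = (25 + 354)*0 = 379*0 = 0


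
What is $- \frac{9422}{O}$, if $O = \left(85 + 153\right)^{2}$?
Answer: $- \frac{673}{4046} \approx -0.16634$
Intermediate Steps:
$O = 56644$ ($O = 238^{2} = 56644$)
$- \frac{9422}{O} = - \frac{9422}{56644} = \left(-9422\right) \frac{1}{56644} = - \frac{673}{4046}$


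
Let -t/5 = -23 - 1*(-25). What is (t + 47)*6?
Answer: 222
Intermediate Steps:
t = -10 (t = -5*(-23 - 1*(-25)) = -5*(-23 + 25) = -5*2 = -10)
(t + 47)*6 = (-10 + 47)*6 = 37*6 = 222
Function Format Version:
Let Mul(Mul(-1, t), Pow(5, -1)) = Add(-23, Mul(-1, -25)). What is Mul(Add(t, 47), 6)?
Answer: 222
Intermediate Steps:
t = -10 (t = Mul(-5, Add(-23, Mul(-1, -25))) = Mul(-5, Add(-23, 25)) = Mul(-5, 2) = -10)
Mul(Add(t, 47), 6) = Mul(Add(-10, 47), 6) = Mul(37, 6) = 222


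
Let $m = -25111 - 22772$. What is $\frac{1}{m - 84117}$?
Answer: $- \frac{1}{132000} \approx -7.5758 \cdot 10^{-6}$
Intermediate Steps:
$m = -47883$
$\frac{1}{m - 84117} = \frac{1}{-47883 - 84117} = \frac{1}{-132000} = - \frac{1}{132000}$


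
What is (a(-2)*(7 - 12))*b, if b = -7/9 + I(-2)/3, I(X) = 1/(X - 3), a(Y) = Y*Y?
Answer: 152/9 ≈ 16.889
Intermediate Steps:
a(Y) = Y**2
I(X) = 1/(-3 + X)
b = -38/45 (b = -7/9 + 1/(-3 - 2*3) = -7*1/9 + (1/3)/(-5) = -7/9 - 1/5*1/3 = -7/9 - 1/15 = -38/45 ≈ -0.84444)
(a(-2)*(7 - 12))*b = ((-2)**2*(7 - 12))*(-38/45) = (4*(-5))*(-38/45) = -20*(-38/45) = 152/9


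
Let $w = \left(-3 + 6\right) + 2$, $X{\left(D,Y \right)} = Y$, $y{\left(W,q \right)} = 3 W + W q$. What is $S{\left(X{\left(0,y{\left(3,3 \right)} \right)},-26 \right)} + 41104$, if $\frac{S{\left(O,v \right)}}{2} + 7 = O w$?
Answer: $41270$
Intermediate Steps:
$w = 5$ ($w = 3 + 2 = 5$)
$S{\left(O,v \right)} = -14 + 10 O$ ($S{\left(O,v \right)} = -14 + 2 O 5 = -14 + 2 \cdot 5 O = -14 + 10 O$)
$S{\left(X{\left(0,y{\left(3,3 \right)} \right)},-26 \right)} + 41104 = \left(-14 + 10 \cdot 3 \left(3 + 3\right)\right) + 41104 = \left(-14 + 10 \cdot 3 \cdot 6\right) + 41104 = \left(-14 + 10 \cdot 18\right) + 41104 = \left(-14 + 180\right) + 41104 = 166 + 41104 = 41270$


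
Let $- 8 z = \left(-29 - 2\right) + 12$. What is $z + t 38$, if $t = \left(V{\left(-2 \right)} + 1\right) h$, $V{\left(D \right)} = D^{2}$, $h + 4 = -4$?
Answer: $- \frac{12141}{8} \approx -1517.6$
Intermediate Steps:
$h = -8$ ($h = -4 - 4 = -8$)
$z = \frac{19}{8}$ ($z = - \frac{\left(-29 - 2\right) + 12}{8} = - \frac{-31 + 12}{8} = \left(- \frac{1}{8}\right) \left(-19\right) = \frac{19}{8} \approx 2.375$)
$t = -40$ ($t = \left(\left(-2\right)^{2} + 1\right) \left(-8\right) = \left(4 + 1\right) \left(-8\right) = 5 \left(-8\right) = -40$)
$z + t 38 = \frac{19}{8} - 1520 = - \frac{12141}{8}$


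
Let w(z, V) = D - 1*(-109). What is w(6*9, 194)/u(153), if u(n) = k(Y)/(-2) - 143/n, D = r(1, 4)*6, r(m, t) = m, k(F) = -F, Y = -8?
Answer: -3519/151 ≈ -23.305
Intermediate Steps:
D = 6 (D = 1*6 = 6)
w(z, V) = 115 (w(z, V) = 6 - 1*(-109) = 6 + 109 = 115)
u(n) = -4 - 143/n (u(n) = -1*(-8)/(-2) - 143/n = 8*(-1/2) - 143/n = -4 - 143/n)
w(6*9, 194)/u(153) = 115/(-4 - 143/153) = 115/(-755/153) = 115*(-153/755) = -3519/151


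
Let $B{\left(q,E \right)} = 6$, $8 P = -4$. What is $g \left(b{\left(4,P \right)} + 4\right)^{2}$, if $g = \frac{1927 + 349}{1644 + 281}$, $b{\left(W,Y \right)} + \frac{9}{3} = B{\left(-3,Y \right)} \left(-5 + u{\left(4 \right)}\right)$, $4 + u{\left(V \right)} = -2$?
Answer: $\frac{384644}{77} \approx 4995.4$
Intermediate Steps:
$P = - \frac{1}{2}$ ($P = \frac{1}{8} \left(-4\right) = - \frac{1}{2} \approx -0.5$)
$u{\left(V \right)} = -6$ ($u{\left(V \right)} = -4 - 2 = -6$)
$b{\left(W,Y \right)} = -69$ ($b{\left(W,Y \right)} = -3 + 6 \left(-5 - 6\right) = -3 + 6 \left(-11\right) = -3 - 66 = -69$)
$g = \frac{2276}{1925} \approx 1.1823$
$g \left(b{\left(4,P \right)} + 4\right)^{2} = \frac{2276 \left(-69 + 4\right)^{2}}{1925} = \frac{2276 \left(-65\right)^{2}}{1925} = \frac{2276}{1925} \cdot 4225 = \frac{384644}{77}$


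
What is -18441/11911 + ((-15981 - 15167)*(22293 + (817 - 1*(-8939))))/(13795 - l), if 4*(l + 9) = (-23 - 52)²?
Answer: -47562121241919/590678401 ≈ -80521.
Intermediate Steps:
l = 5589/4 (l = -9 + (-23 - 52)²/4 = -9 + (¼)*(-75)² = -9 + (¼)*5625 = -9 + 5625/4 = 5589/4 ≈ 1397.3)
-18441/11911 + ((-15981 - 15167)*(22293 + (817 - 1*(-8939))))/(13795 - l) = -18441/11911 + ((-15981 - 15167)*(22293 + (817 - 1*(-8939))))/(13795 - 1*5589/4) = -18441*1/11911 + (-31148*(22293 + (817 + 8939)))/(13795 - 5589/4) = -18441/11911 + (-31148*(22293 + 9756))/(49591/4) = -18441/11911 - 31148*32049*(4/49591) = -18441/11911 - 998262252*4/49591 = -18441/11911 - 3993049008/49591 = -47562121241919/590678401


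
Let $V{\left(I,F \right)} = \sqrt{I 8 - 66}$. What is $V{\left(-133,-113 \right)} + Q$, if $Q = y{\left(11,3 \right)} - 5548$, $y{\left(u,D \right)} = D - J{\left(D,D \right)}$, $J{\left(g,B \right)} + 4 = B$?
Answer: $-5544 + i \sqrt{1130} \approx -5544.0 + 33.615 i$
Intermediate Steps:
$J{\left(g,B \right)} = -4 + B$
$y{\left(u,D \right)} = 4$ ($y{\left(u,D \right)} = D - \left(-4 + D\right) = 4$)
$V{\left(I,F \right)} = \sqrt{-66 + 8 I}$ ($V{\left(I,F \right)} = \sqrt{8 I - 66} = \sqrt{-66 + 8 I}$)
$Q = -5544$ ($Q = 4 - 5548 = -5544$)
$V{\left(-133,-113 \right)} + Q = \sqrt{-66 + 8 \left(-133\right)} - 5544 = \sqrt{-66 - 1064} - 5544 = \sqrt{-1130} - 5544 = i \sqrt{1130} - 5544 = -5544 + i \sqrt{1130}$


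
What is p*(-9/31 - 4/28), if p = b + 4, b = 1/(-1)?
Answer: -282/217 ≈ -1.2995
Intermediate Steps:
b = -1
p = 3 (p = -1 + 4 = 3)
p*(-9/31 - 4/28) = 3*(-9/31 - 4/28) = 3*(-9*1/31 - 4*1/28) = 3*(-9/31 - ⅐) = 3*(-94/217) = -282/217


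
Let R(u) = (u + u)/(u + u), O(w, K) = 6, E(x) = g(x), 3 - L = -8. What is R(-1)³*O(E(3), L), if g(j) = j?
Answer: 6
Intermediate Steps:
L = 11 (L = 3 - 1*(-8) = 3 + 8 = 11)
E(x) = x
R(u) = 1 (R(u) = (2*u)/((2*u)) = (2*u)*(1/(2*u)) = 1)
R(-1)³*O(E(3), L) = 1³*6 = 1*6 = 6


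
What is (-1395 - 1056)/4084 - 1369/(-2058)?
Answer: 273419/4202436 ≈ 0.065062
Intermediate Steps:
(-1395 - 1056)/4084 - 1369/(-2058) = -2451*1/4084 - 1369*(-1/2058) = -2451/4084 + 1369/2058 = 273419/4202436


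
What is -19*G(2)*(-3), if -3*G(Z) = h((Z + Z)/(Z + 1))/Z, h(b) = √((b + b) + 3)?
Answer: -19*√51/6 ≈ -22.615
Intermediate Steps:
h(b) = √(3 + 2*b) (h(b) = √(2*b + 3) = √(3 + 2*b))
G(Z) = -√(3 + 4*Z/(1 + Z))/(3*Z) (G(Z) = -√(3 + 2*((Z + Z)/(Z + 1)))/(3*Z) = -√(3 + 2*((2*Z)/(1 + Z)))/(3*Z) = -√(3 + 2*(2*Z/(1 + Z)))/(3*Z) = -√(3 + 4*Z/(1 + Z))/(3*Z))
-19*G(2)*(-3) = -(-19)*√((3 + 7*2)/(1 + 2))/(3*2)*(-3) = -(-19)*√((3 + 14)/3)/(3*2)*(-3) = -(-19)*√((⅓)*17)/(3*2)*(-3) = -(-19)*√(17/3)/(3*2)*(-3) = -(-19)*√51/3/(3*2)*(-3) = -(-19)*√51/18*(-3) = (19*√51/18)*(-3) = -19*√51/6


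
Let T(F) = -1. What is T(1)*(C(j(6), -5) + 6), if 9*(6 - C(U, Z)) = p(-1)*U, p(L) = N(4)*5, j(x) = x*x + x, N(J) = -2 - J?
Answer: -152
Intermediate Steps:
j(x) = x + x**2 (j(x) = x**2 + x = x + x**2)
p(L) = -30 (p(L) = (-2 - 1*4)*5 = (-2 - 4)*5 = -6*5 = -30)
C(U, Z) = 6 + 10*U/3 (C(U, Z) = 6 - (-10)*U/3 = 6 + 10*U/3)
T(1)*(C(j(6), -5) + 6) = -((6 + 10*(6*(1 + 6))/3) + 6) = -((6 + 10*(6*7)/3) + 6) = -((6 + (10/3)*42) + 6) = -((6 + 140) + 6) = -(146 + 6) = -1*152 = -152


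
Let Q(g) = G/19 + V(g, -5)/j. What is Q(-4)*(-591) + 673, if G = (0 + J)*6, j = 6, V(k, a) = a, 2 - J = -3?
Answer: 8829/38 ≈ 232.34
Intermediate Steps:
J = 5 (J = 2 - 1*(-3) = 2 + 3 = 5)
G = 30 (G = (0 + 5)*6 = 5*6 = 30)
Q(g) = 85/114 (Q(g) = 30/19 - 5/6 = 85/114)
Q(-4)*(-591) + 673 = (85/114)*(-591) + 673 = -16745/38 + 673 = 8829/38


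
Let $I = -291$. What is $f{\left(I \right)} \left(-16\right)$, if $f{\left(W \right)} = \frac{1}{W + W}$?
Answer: $\frac{8}{291} \approx 0.027491$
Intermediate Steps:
$f{\left(W \right)} = \frac{1}{2 W}$
$f{\left(I \right)} \left(-16\right) = \frac{1}{2 \left(-291\right)} \left(-16\right) = \frac{1}{2} \left(- \frac{1}{291}\right) \left(-16\right) = \left(- \frac{1}{582}\right) \left(-16\right) = \frac{8}{291}$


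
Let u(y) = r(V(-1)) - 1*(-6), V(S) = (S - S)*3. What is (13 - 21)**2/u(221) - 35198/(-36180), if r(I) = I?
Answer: 210559/18090 ≈ 11.640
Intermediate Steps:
V(S) = 0 (V(S) = 0*3 = 0)
u(y) = 6 (u(y) = 0 - 1*(-6) = 0 + 6 = 6)
(13 - 21)**2/u(221) - 35198/(-36180) = (13 - 21)**2/6 - 35198/(-36180) = (-8)**2*(1/6) - 35198*(-1/36180) = 64*(1/6) + 17599/18090 = 32/3 + 17599/18090 = 210559/18090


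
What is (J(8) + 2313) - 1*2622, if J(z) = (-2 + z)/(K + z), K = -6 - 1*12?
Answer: -1548/5 ≈ -309.60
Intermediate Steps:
K = -18 (K = -6 - 12 = -18)
J(z) = (-2 + z)/(-18 + z)
(J(8) + 2313) - 1*2622 = ((-2 + 8)/(-18 + 8) + 2313) - 1*2622 = (6/(-10) + 2313) - 2622 = (-⅒*6 + 2313) - 2622 = (-⅗ + 2313) - 2622 = 11562/5 - 2622 = -1548/5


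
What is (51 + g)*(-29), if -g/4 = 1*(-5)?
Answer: -2059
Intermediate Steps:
g = 20 (g = -4*(-5) = 20)
(51 + g)*(-29) = (51 + 20)*(-29) = 71*(-29) = -2059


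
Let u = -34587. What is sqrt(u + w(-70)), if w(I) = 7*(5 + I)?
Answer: I*sqrt(35042) ≈ 187.2*I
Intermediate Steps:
w(I) = 35 + 7*I
sqrt(u + w(-70)) = sqrt(-34587 + (35 + 7*(-70))) = sqrt(-34587 + (35 - 490)) = sqrt(-34587 - 455) = sqrt(-35042) = I*sqrt(35042)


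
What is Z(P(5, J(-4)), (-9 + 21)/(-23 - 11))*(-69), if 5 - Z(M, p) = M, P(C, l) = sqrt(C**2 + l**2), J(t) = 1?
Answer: -345 + 69*sqrt(26) ≈ 6.8323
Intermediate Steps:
Z(M, p) = 5 - M
Z(P(5, J(-4)), (-9 + 21)/(-23 - 11))*(-69) = (5 - sqrt(5**2 + 1**2))*(-69) = (5 - sqrt(25 + 1))*(-69) = (5 - sqrt(26))*(-69) = -345 + 69*sqrt(26)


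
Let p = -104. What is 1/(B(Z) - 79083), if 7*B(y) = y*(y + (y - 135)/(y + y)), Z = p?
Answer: -14/1085769 ≈ -1.2894e-5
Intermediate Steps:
Z = -104
B(y) = y*(y + (-135 + y)/(2*y))/7 (B(y) = (y*(y + (y - 135)/(y + y)))/7 = (y*(y + (-135 + y)/((2*y))))/7 = (y*(y + (-135 + y)*(1/(2*y))))/7 = (y*(y + (-135 + y)/(2*y)))/7 = y*(y + (-135 + y)/(2*y))/7)
1/(B(Z) - 79083) = 1/((-135/14 + (⅐)*(-104)² + (1/14)*(-104)) - 79083) = 1/((-135/14 + (⅐)*10816 - 52/7) - 79083) = 1/((-135/14 + 10816/7 - 52/7) - 79083) = 1/(21393/14 - 79083) = 1/(-1085769/14) = -14/1085769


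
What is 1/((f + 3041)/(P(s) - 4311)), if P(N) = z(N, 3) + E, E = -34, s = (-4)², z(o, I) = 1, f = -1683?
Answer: -2172/679 ≈ -3.1988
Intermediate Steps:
s = 16
P(N) = -33 (P(N) = 1 - 34 = -33)
1/((f + 3041)/(P(s) - 4311)) = 1/((-1683 + 3041)/(-33 - 4311)) = 1/(1358/(-4344)) = 1/(1358*(-1/4344)) = 1/(-679/2172) = -2172/679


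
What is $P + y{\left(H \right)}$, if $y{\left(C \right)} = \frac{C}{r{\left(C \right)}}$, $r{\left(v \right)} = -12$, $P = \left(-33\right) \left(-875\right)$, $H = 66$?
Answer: $\frac{57739}{2} \approx 28870.0$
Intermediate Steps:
$P = 28875$
$y{\left(C \right)} = - \frac{C}{12}$ ($y{\left(C \right)} = \frac{C}{-12} = C \left(- \frac{1}{12}\right) = - \frac{C}{12}$)
$P + y{\left(H \right)} = 28875 - \frac{11}{2} = \frac{57739}{2}$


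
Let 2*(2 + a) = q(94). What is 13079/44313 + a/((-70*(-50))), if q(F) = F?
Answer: 9554117/31019100 ≈ 0.30801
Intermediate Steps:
a = 45 (a = -2 + (½)*94 = -2 + 47 = 45)
13079/44313 + a/((-70*(-50))) = 13079/44313 + 45/((-70*(-50))) = 13079*(1/44313) + 45/3500 = 13079/44313 + 45*(1/3500) = 13079/44313 + 9/700 = 9554117/31019100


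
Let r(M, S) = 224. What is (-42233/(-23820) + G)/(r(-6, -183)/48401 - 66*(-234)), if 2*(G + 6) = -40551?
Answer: -23380736957897/17805575483760 ≈ -1.3131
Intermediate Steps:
G = -40563/2 (G = -6 + (½)*(-40551) = -6 - 40551/2 = -40563/2 ≈ -20282.)
(-42233/(-23820) + G)/(r(-6, -183)/48401 - 66*(-234)) = (-42233/(-23820) - 40563/2)/(224/48401 - 66*(-234)) = (-42233*(-1/23820) - 40563/2)/(224*(1/48401) + 15444) = (42233/23820 - 40563/2)/(224/48401 + 15444) = -483063097/(23820*747505268/48401) = -483063097/23820*48401/747505268 = -23380736957897/17805575483760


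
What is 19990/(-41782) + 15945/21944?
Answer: 673235/2712616 ≈ 0.24819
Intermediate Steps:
19990/(-41782) + 15945/21944 = 19990*(-1/41782) + 15945*(1/21944) = -9995/20891 + 15945/21944 = 673235/2712616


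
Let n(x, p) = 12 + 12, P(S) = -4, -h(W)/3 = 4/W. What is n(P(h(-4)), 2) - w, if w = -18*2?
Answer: 60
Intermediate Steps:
h(W) = -12/W
w = -36
n(x, p) = 24
n(P(h(-4)), 2) - w = 24 - 1*(-36) = 24 + 36 = 60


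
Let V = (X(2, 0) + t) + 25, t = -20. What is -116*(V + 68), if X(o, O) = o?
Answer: -8700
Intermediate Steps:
V = 7 (V = (2 - 20) + 25 = -18 + 25 = 7)
-116*(V + 68) = -116*(7 + 68) = -116*75 = -8700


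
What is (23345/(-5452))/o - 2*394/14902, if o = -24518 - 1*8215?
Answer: -2418600721/45851993604 ≈ -0.052748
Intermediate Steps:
o = -32733 (o = -24518 - 8215 = -32733)
(23345/(-5452))/o - 2*394/14902 = (23345/(-5452))/(-32733) - 2*394/14902 = (23345*(-1/5452))*(-1/32733) - 788*1/14902 = -805/188*(-1/32733) - 394/7451 = 805/6153804 - 394/7451 = -2418600721/45851993604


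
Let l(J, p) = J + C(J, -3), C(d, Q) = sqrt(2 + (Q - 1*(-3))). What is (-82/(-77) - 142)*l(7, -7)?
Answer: -10852/11 - 10852*sqrt(2)/77 ≈ -1185.9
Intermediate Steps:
C(d, Q) = sqrt(5 + Q) (C(d, Q) = sqrt(2 + (Q + 3)) = sqrt(2 + (3 + Q)) = sqrt(5 + Q))
l(J, p) = J + sqrt(2) (l(J, p) = J + sqrt(5 - 3) = J + sqrt(2))
(-82/(-77) - 142)*l(7, -7) = (-82/(-77) - 142)*(7 + sqrt(2)) = (-82*(-1/77) - 142)*(7 + sqrt(2)) = (82/77 - 142)*(7 + sqrt(2)) = -10852*(7 + sqrt(2))/77 = -10852/11 - 10852*sqrt(2)/77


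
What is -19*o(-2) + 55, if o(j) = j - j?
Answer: 55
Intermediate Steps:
o(j) = 0
-19*o(-2) + 55 = -19*0 + 55 = 0 + 55 = 55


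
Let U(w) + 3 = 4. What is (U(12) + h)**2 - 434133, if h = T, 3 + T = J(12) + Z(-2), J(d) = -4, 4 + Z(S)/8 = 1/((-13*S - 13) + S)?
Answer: -52361993/121 ≈ -4.3274e+5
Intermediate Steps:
Z(S) = -32 + 8/(-13 - 12*S) (Z(S) = -32 + 8/((-13*S - 13) + S) = -32 + 8/((-13 - 13*S) + S) = -32 + 8/(-13 - 12*S))
U(w) = 1 (U(w) = -3 + 4 = 1)
T = -421/11 (T = -3 + (-4 + 8*(-53 - 48*(-2))/(13 + 12*(-2))) = -3 + (-4 + 8*(-53 + 96)/(13 - 24)) = -3 + (-4 + 8*43/(-11)) = -3 + (-4 + 8*(-1/11)*43) = -3 + (-4 - 344/11) = -3 - 388/11 = -421/11 ≈ -38.273)
h = -421/11 ≈ -38.273
(U(12) + h)**2 - 434133 = (1 - 421/11)**2 - 434133 = (-410/11)**2 - 434133 = 168100/121 - 434133 = -52361993/121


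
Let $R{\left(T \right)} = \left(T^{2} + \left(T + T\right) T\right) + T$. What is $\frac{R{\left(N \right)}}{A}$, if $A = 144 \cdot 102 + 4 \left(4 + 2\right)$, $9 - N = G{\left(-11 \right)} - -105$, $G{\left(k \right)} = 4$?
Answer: $\frac{7475}{3678} \approx 2.0324$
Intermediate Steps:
$N = -100$ ($N = 9 - \left(4 - -105\right) = 9 - \left(4 + 105\right) = 9 - 109 = -100$)
$R{\left(T \right)} = T + 3 T^{2}$ ($R{\left(T \right)} = \left(T^{2} + 2 T T\right) + T = \left(T^{2} + 2 T^{2}\right) + T = 3 T^{2} + T = T + 3 T^{2}$)
$A = 14712$ ($A = 14688 + 4 \cdot 6 = 14688 + 24 = 14712$)
$\frac{R{\left(N \right)}}{A} = \frac{\left(-100\right) \left(1 + 3 \left(-100\right)\right)}{14712} = - 100 \left(1 - 300\right) \frac{1}{14712} = \left(-100\right) \left(-299\right) \frac{1}{14712} = 29900 \cdot \frac{1}{14712} = \frac{7475}{3678}$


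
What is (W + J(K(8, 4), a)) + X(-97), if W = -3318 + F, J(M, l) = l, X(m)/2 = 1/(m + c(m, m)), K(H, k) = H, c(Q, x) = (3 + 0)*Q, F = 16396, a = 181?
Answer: 2572245/194 ≈ 13259.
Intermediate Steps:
c(Q, x) = 3*Q
X(m) = 1/(2*m) (X(m) = 2/(m + 3*m) = 2/((4*m)) = 2*(1/(4*m)) = 1/(2*m))
W = 13078 (W = -3318 + 16396 = 13078)
(W + J(K(8, 4), a)) + X(-97) = (13078 + 181) + (1/2)/(-97) = 13259 + (1/2)*(-1/97) = 13259 - 1/194 = 2572245/194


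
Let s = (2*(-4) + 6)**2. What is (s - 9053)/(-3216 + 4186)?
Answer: -9049/970 ≈ -9.3289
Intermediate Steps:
s = 4 (s = (-8 + 6)**2 = (-2)**2 = 4)
(s - 9053)/(-3216 + 4186) = (4 - 9053)/(-3216 + 4186) = -9049/970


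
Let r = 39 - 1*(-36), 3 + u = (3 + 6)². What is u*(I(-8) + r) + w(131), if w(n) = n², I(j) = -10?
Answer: 22231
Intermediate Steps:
u = 78 (u = -3 + (3 + 6)² = -3 + 9² = -3 + 81 = 78)
r = 75 (r = 39 + 36 = 75)
u*(I(-8) + r) + w(131) = 78*(-10 + 75) + 131² = 78*65 + 17161 = 5070 + 17161 = 22231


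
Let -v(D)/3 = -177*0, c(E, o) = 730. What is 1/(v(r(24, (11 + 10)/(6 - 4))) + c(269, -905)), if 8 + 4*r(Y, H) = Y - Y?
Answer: 1/730 ≈ 0.0013699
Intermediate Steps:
r(Y, H) = -2 (r(Y, H) = -2 + (Y - Y)/4 = -2 + (¼)*0 = -2 + 0 = -2)
v(D) = 0 (v(D) = -(-531)*0 = -3*0 = 0)
1/(v(r(24, (11 + 10)/(6 - 4))) + c(269, -905)) = 1/(0 + 730) = 1/730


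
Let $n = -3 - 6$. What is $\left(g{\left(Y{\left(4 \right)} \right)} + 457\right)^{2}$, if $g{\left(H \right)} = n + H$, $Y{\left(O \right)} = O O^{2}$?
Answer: $262144$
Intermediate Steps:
$Y{\left(O \right)} = O^{3}$
$n = -9$
$g{\left(H \right)} = -9 + H$
$\left(g{\left(Y{\left(4 \right)} \right)} + 457\right)^{2} = \left(\left(-9 + 4^{3}\right) + 457\right)^{2} = \left(\left(-9 + 64\right) + 457\right)^{2} = \left(55 + 457\right)^{2} = 512^{2} = 262144$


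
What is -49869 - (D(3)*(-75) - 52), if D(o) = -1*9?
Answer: -50492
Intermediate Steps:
D(o) = -9
-49869 - (D(3)*(-75) - 52) = -49869 - (-9*(-75) - 52) = -49869 - (675 - 52) = -49869 - 1*623 = -49869 - 623 = -50492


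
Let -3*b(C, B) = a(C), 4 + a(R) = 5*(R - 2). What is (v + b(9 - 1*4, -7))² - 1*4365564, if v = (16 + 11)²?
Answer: -34555100/9 ≈ -3.8395e+6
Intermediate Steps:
a(R) = -14 + 5*R (a(R) = -4 + 5*(R - 2) = -4 + 5*(-2 + R) = -4 + (-10 + 5*R) = -14 + 5*R)
b(C, B) = 14/3 - 5*C/3 (b(C, B) = -(-14 + 5*C)/3 = 14/3 - 5*C/3)
v = 729 (v = 27² = 729)
(v + b(9 - 1*4, -7))² - 1*4365564 = (729 + (14/3 - 5*(9 - 1*4)/3))² - 1*4365564 = (729 + (14/3 - 5*(9 - 4)/3))² - 4365564 = (729 + (14/3 - 5/3*5))² - 4365564 = (729 + (14/3 - 25/3))² - 4365564 = (729 - 11/3)² - 4365564 = (2176/3)² - 4365564 = 4734976/9 - 4365564 = -34555100/9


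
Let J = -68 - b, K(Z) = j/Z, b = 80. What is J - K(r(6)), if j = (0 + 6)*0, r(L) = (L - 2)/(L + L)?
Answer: -148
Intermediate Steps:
r(L) = (-2 + L)/(2*L) (r(L) = (-2 + L)/((2*L)) = (-2 + L)*(1/(2*L)) = (-2 + L)/(2*L))
j = 0 (j = 6*0 = 0)
K(Z) = 0 (K(Z) = 0/Z = 0)
J = -148 (J = -68 - 1*80 = -68 - 80 = -148)
J - K(r(6)) = -148 - 1*0 = -148 + 0 = -148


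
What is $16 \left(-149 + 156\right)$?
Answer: $112$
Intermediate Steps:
$16 \left(-149 + 156\right) = 16 \cdot 7 = 112$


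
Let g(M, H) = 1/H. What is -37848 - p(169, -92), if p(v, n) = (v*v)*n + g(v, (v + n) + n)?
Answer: 38846461/15 ≈ 2.5898e+6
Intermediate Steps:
p(v, n) = 1/(v + 2*n) + n*v² (p(v, n) = (v*v)*n + 1/((v + n) + n) = v²*n + 1/((n + v) + n) = n*v² + 1/(v + 2*n) = 1/(v + 2*n) + n*v²)
-37848 - p(169, -92) = -37848 - (1 - 92*169²*(169 + 2*(-92)))/(169 + 2*(-92)) = -37848 - (1 - 92*28561*(169 - 184))/(169 - 184) = -37848 - (1 - 92*28561*(-15))/(-15) = -37848 - (-1)*(1 + 39414180)/15 = -37848 - (-1)*39414181/15 = -37848 - 1*(-39414181/15) = -37848 + 39414181/15 = 38846461/15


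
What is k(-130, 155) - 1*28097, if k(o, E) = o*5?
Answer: -28747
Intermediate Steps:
k(o, E) = 5*o
k(-130, 155) - 1*28097 = 5*(-130) - 1*28097 = -650 - 28097 = -28747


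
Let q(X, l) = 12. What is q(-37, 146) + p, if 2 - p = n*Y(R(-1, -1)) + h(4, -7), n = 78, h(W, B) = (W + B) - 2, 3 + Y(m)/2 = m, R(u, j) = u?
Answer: 643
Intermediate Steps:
Y(m) = -6 + 2*m
h(W, B) = -2 + B + W (h(W, B) = (B + W) - 2 = -2 + B + W)
p = 631 (p = 2 - (78*(-6 + 2*(-1)) + (-2 - 7 + 4)) = 2 - (78*(-6 - 2) - 5) = 2 - (78*(-8) - 5) = 2 - (-624 - 5) = 2 - 1*(-629) = 2 + 629 = 631)
q(-37, 146) + p = 12 + 631 = 643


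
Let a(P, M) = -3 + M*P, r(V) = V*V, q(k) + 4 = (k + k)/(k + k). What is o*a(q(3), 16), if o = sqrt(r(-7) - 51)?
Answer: -51*I*sqrt(2) ≈ -72.125*I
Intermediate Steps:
q(k) = -3 (q(k) = -4 + (k + k)/(k + k) = -4 + (2*k)/((2*k)) = -4 + (2*k)*(1/(2*k)) = -4 + 1 = -3)
r(V) = V**2
o = I*sqrt(2) (o = sqrt((-7)**2 - 51) = sqrt(49 - 51) = sqrt(-2) = I*sqrt(2) ≈ 1.4142*I)
o*a(q(3), 16) = (I*sqrt(2))*(-3 + 16*(-3)) = (I*sqrt(2))*(-3 - 48) = (I*sqrt(2))*(-51) = -51*I*sqrt(2)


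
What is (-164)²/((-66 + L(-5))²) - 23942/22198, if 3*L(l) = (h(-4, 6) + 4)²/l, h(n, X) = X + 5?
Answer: 219976973/72820539 ≈ 3.0208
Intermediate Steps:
h(n, X) = 5 + X
L(l) = 75/l (L(l) = (((5 + 6) + 4)²/l)/3 = ((11 + 4)²/l)/3 = (15²/l)/3 = (225/l)/3 = 75/l)
(-164)²/((-66 + L(-5))²) - 23942/22198 = (-164)²/((-66 + 75/(-5))²) - 23942/22198 = 26896/((-66 + 75*(-⅕))²) - 23942*1/22198 = 26896/((-66 - 15)²) - 11971/11099 = 26896/((-81)²) - 11971/11099 = 26896/6561 - 11971/11099 = 219976973/72820539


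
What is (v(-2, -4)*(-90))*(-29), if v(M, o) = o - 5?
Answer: -23490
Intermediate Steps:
v(M, o) = -5 + o
(v(-2, -4)*(-90))*(-29) = ((-5 - 4)*(-90))*(-29) = -9*(-90)*(-29) = 810*(-29) = -23490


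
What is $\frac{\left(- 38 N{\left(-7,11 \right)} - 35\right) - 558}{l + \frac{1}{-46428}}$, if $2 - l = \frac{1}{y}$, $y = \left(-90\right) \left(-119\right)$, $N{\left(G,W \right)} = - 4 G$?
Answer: $- \frac{137322184860}{165738437} \approx -828.55$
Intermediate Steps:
$y = 10710$
$l = \frac{21419}{10710}$ ($l = 2 - \frac{1}{10710} = \frac{21419}{10710} \approx 1.9999$)
$\frac{\left(- 38 N{\left(-7,11 \right)} - 35\right) - 558}{l + \frac{1}{-46428}} = \frac{\left(- 38 \left(\left(-4\right) \left(-7\right)\right) - 35\right) - 558}{\frac{21419}{10710} + \frac{1}{-46428}} = \frac{\left(\left(-38\right) 28 - 35\right) - 558}{\frac{21419}{10710} - \frac{1}{46428}} = \frac{\left(-1064 - 35\right) - 558}{\frac{165738437}{82873980}} = \left(-1099 - 558\right) \frac{82873980}{165738437} = \left(-1657\right) \frac{82873980}{165738437} = - \frac{137322184860}{165738437}$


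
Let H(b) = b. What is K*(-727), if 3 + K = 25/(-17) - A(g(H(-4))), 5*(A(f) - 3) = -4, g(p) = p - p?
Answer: 412209/85 ≈ 4849.5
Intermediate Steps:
g(p) = 0
A(f) = 11/5 (A(f) = 3 + (1/5)*(-4) = 3 - 4/5 = 11/5)
K = -567/85 (K = -3 + (25/(-17) - 1*11/5) = -3 + (25*(-1/17) - 11/5) = -3 + (-25/17 - 11/5) = -3 - 312/85 = -567/85 ≈ -6.6706)
K*(-727) = -567/85*(-727) = 412209/85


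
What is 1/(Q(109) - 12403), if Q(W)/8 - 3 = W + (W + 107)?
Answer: -1/9779 ≈ -0.00010226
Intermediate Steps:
Q(W) = 880 + 16*W (Q(W) = 24 + 8*(W + (W + 107)) = 24 + 8*(W + (107 + W)) = 24 + 8*(107 + 2*W) = 24 + (856 + 16*W) = 880 + 16*W)
1/(Q(109) - 12403) = 1/((880 + 16*109) - 12403) = 1/((880 + 1744) - 12403) = 1/(2624 - 12403) = 1/(-9779) = -1/9779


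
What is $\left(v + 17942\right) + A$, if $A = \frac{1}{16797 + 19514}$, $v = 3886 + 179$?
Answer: $\frac{799096178}{36311} \approx 22007.0$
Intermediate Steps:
$v = 4065$
$A = \frac{1}{36311} \approx 2.754 \cdot 10^{-5}$
$\left(v + 17942\right) + A = \left(4065 + 17942\right) + \frac{1}{36311} = 22007 + \frac{1}{36311} = \frac{799096178}{36311}$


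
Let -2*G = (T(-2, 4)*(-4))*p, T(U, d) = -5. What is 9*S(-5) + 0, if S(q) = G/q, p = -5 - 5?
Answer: -180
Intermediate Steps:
p = -10
G = 100 (G = -(-5*(-4))*(-10)/2 = -10*(-10) = -½*(-200) = 100)
S(q) = 100/q
9*S(-5) + 0 = 9*(100/(-5)) + 0 = 9*(100*(-⅕)) + 0 = 9*(-20) + 0 = -180 + 0 = -180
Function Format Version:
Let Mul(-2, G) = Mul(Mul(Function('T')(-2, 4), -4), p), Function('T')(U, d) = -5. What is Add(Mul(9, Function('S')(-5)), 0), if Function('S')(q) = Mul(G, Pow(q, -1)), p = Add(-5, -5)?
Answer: -180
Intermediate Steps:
p = -10
G = 100 (G = Mul(Rational(-1, 2), Mul(Mul(-5, -4), -10)) = Mul(Rational(-1, 2), Mul(20, -10)) = Mul(Rational(-1, 2), -200) = 100)
Function('S')(q) = Mul(100, Pow(q, -1))
Add(Mul(9, Function('S')(-5)), 0) = Add(Mul(9, Mul(100, Pow(-5, -1))), 0) = Add(Mul(9, Mul(100, Rational(-1, 5))), 0) = Add(Mul(9, -20), 0) = Add(-180, 0) = -180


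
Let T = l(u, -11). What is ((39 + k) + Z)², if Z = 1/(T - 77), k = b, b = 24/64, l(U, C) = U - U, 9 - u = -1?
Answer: 587917009/379456 ≈ 1549.4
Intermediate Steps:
u = 10 (u = 9 - 1*(-1) = 9 + 1 = 10)
l(U, C) = 0
T = 0
b = 3/8 (b = 24*(1/64) = 3/8 ≈ 0.37500)
k = 3/8 ≈ 0.37500
Z = -1/77 (Z = 1/(0 - 77) = 1/(-77) = -1/77 ≈ -0.012987)
((39 + k) + Z)² = ((39 + 3/8) - 1/77)² = (315/8 - 1/77)² = (24247/616)² = 587917009/379456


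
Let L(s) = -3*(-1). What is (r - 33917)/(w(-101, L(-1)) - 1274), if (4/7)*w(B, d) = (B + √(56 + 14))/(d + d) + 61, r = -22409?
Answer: 1848844624/39280591 + 450608*√70/39280591 ≈ 47.164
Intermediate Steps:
L(s) = 3
w(B, d) = 427/4 + 7*(B + √70)/(8*d) (w(B, d) = 7*((B + √(56 + 14))/(d + d) + 61)/4 = 7*((B + √70)/((2*d)) + 61)/4 = 7*((B + √70)*(1/(2*d)) + 61)/4 = 7*((B + √70)/(2*d) + 61)/4 = 7*(61 + (B + √70)/(2*d))/4 = 427/4 + 7*(B + √70)/(8*d))
(r - 33917)/(w(-101, L(-1)) - 1274) = (-22409 - 33917)/((7/8)*(-101 + √70 + 122*3)/3 - 1274) = -56326/((7/8)*(⅓)*(-101 + √70 + 366) - 1274) = -56326/((7/8)*(⅓)*(265 + √70) - 1274) = -56326/((1855/24 + 7*√70/24) - 1274) = -56326/(-28721/24 + 7*√70/24)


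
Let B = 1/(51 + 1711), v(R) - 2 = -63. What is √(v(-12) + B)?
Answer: I*√189381522/1762 ≈ 7.8102*I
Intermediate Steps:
v(R) = -61 (v(R) = 2 - 63 = -61)
B = 1/1762 ≈ 0.00056754
√(v(-12) + B) = √(-61 + 1/1762) = √(-107481/1762) = I*√189381522/1762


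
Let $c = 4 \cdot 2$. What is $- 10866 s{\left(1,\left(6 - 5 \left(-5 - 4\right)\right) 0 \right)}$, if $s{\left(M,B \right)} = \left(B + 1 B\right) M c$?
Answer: $0$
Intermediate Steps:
$c = 8$
$s{\left(M,B \right)} = 16 B M$ ($s{\left(M,B \right)} = \left(B + 1 B\right) M 8 = \left(B + B\right) M 8 = 2 B M 8 = 16 B M$)
$- 10866 s{\left(1,\left(6 - 5 \left(-5 - 4\right)\right) 0 \right)} = - 10866 \cdot 16 \left(6 - 5 \left(-5 - 4\right)\right) 0 \cdot 1 = - 10866 \cdot 16 \left(6 - -45\right) 0 \cdot 1 = - 10866 \cdot 16 \left(6 + 45\right) 0 \cdot 1 = - 10866 \cdot 16 \cdot 51 \cdot 0 \cdot 1 = - 10866 \cdot 16 \cdot 0 \cdot 1 = \left(-10866\right) 0 = 0$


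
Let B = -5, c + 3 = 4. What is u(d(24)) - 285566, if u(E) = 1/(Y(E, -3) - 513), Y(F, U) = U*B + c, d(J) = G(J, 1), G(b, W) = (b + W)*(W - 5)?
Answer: -141926303/497 ≈ -2.8557e+5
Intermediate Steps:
c = 1 (c = -3 + 4 = 1)
G(b, W) = (-5 + W)*(W + b) (G(b, W) = (W + b)*(-5 + W) = (-5 + W)*(W + b))
d(J) = -4 - 4*J (d(J) = 1² - 5*1 - 5*J + 1*J = 1 - 5 - 5*J + J = -4 - 4*J)
Y(F, U) = 1 - 5*U (Y(F, U) = U*(-5) + 1 = -5*U + 1 = 1 - 5*U)
u(E) = -1/497 (u(E) = 1/((1 - 5*(-3)) - 513) = 1/((1 + 15) - 513) = 1/(16 - 513) = 1/(-497) = -1/497)
u(d(24)) - 285566 = -1/497 - 285566 = -141926303/497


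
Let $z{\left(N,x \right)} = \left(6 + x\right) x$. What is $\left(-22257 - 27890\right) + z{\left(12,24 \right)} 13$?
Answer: $-40787$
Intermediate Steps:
$z{\left(N,x \right)} = x \left(6 + x\right)$
$\left(-22257 - 27890\right) + z{\left(12,24 \right)} 13 = \left(-22257 - 27890\right) + 24 \left(6 + 24\right) 13 = -50147 + 24 \cdot 30 \cdot 13 = -50147 + 720 \cdot 13 = -50147 + 9360 = -40787$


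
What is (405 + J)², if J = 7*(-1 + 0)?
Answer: 158404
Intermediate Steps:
J = -7 (J = 7*(-1) = -7)
(405 + J)² = (405 - 7)² = 398² = 158404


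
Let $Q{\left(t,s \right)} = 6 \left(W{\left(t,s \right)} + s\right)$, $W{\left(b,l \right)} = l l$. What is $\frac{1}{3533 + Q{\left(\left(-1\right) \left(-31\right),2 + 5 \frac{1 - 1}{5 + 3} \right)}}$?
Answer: $\frac{1}{3569} \approx 0.00028019$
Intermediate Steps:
$W{\left(b,l \right)} = l^{2}$
$Q{\left(t,s \right)} = 6 s + 6 s^{2}$ ($Q{\left(t,s \right)} = 6 \left(s^{2} + s\right) = 6 \left(s + s^{2}\right) = 6 s + 6 s^{2}$)
$\frac{1}{3533 + Q{\left(\left(-1\right) \left(-31\right),2 + 5 \frac{1 - 1}{5 + 3} \right)}} = \frac{1}{3533 + 6 \left(2 + 5 \frac{1 - 1}{5 + 3}\right) \left(1 + \left(2 + 5 \frac{1 - 1}{5 + 3}\right)\right)} = \frac{1}{3533 + 6 \left(2 + 5 \cdot \frac{0}{8}\right) \left(1 + \left(2 + 5 \cdot \frac{0}{8}\right)\right)} = \frac{1}{3533 + 6 \left(2 + 5 \cdot 0 \cdot \frac{1}{8}\right) \left(1 + \left(2 + 5 \cdot 0 \cdot \frac{1}{8}\right)\right)} = \frac{1}{3533 + 6 \left(2 + 5 \cdot 0\right) \left(1 + \left(2 + 5 \cdot 0\right)\right)} = \frac{1}{3533 + 6 \left(2 + 0\right) \left(1 + \left(2 + 0\right)\right)} = \frac{1}{3533 + 6 \cdot 2 \left(1 + 2\right)} = \frac{1}{3533 + 6 \cdot 2 \cdot 3} = \frac{1}{3533 + 36} = \frac{1}{3569}$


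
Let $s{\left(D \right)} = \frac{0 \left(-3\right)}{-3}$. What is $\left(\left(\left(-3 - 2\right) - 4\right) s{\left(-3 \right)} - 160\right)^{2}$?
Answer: $25600$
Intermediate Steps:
$s{\left(D \right)} = 0$ ($s{\left(D \right)} = 0 \left(- \frac{1}{3}\right) = 0$)
$\left(\left(\left(-3 - 2\right) - 4\right) s{\left(-3 \right)} - 160\right)^{2} = \left(\left(\left(-3 - 2\right) - 4\right) 0 - 160\right)^{2} = \left(\left(-5 - 4\right) 0 - 160\right)^{2} = \left(\left(-9\right) 0 - 160\right)^{2} = \left(0 - 160\right)^{2} = \left(-160\right)^{2} = 25600$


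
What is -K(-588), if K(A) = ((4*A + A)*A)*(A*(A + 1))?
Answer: -596678080320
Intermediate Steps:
K(A) = 5*A³*(1 + A) (K(A) = ((5*A)*A)*(A*(1 + A)) = (5*A²)*(A*(1 + A)) = 5*A³*(1 + A))
-K(-588) = -5*(-588)³*(1 - 588) = -5*(-203297472)*(-587) = -1*596678080320 = -596678080320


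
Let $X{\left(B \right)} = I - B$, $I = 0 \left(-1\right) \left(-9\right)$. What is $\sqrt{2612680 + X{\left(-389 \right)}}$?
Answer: $3 \sqrt{290341} \approx 1616.5$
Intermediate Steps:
$I = 0$ ($I = 0 \left(-9\right) = 0$)
$X{\left(B \right)} = - B$ ($X{\left(B \right)} = 0 - B = - B$)
$\sqrt{2612680 + X{\left(-389 \right)}} = \sqrt{2612680 - -389} = \sqrt{2612680 + 389} = \sqrt{2613069} = 3 \sqrt{290341}$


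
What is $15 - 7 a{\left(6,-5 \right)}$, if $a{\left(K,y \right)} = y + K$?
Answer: $8$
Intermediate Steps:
$a{\left(K,y \right)} = K + y$
$15 - 7 a{\left(6,-5 \right)} = 15 - 7 \left(6 - 5\right) = 15 - 7 = 8$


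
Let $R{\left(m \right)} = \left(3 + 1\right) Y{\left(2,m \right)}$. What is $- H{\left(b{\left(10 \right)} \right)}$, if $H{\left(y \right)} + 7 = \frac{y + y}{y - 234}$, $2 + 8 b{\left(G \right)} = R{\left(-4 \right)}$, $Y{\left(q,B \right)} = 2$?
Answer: $\frac{2179}{311} \approx 7.0064$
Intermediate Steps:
$R{\left(m \right)} = 8$ ($R{\left(m \right)} = \left(3 + 1\right) 2 = 4 \cdot 2 = 8$)
$b{\left(G \right)} = \frac{3}{4}$ ($b{\left(G \right)} = - \frac{1}{4} + \frac{1}{8} \cdot 8 = - \frac{1}{4} + 1 = \frac{3}{4}$)
$H{\left(y \right)} = -7 + \frac{2 y}{-234 + y}$ ($H{\left(y \right)} = -7 + \frac{y + y}{y - 234} = -7 + \frac{2 y}{-234 + y}$)
$- H{\left(b{\left(10 \right)} \right)} = - \frac{1638 - \frac{15}{4}}{-234 + \frac{3}{4}} = - \frac{1638 - \frac{15}{4}}{- \frac{933}{4}} = - \frac{\left(-4\right) 6537}{933 \cdot 4} = \left(-1\right) \left(- \frac{2179}{311}\right) = \frac{2179}{311}$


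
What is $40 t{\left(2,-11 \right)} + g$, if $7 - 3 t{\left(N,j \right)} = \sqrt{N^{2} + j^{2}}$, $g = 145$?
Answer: $\frac{715}{3} - \frac{200 \sqrt{5}}{3} \approx 89.262$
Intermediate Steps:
$t{\left(N,j \right)} = \frac{7}{3} - \frac{\sqrt{N^{2} + j^{2}}}{3}$
$40 t{\left(2,-11 \right)} + g = 40 \left(\frac{7}{3} - \frac{\sqrt{2^{2} + \left(-11\right)^{2}}}{3}\right) + 145 = 40 \left(\frac{7}{3} - \frac{\sqrt{4 + 121}}{3}\right) + 145 = 40 \left(\frac{7}{3} - \frac{\sqrt{125}}{3}\right) + 145 = 40 \left(\frac{7}{3} - \frac{5 \sqrt{5}}{3}\right) + 145 = \left(\frac{280}{3} - \frac{200 \sqrt{5}}{3}\right) + 145 = \frac{715}{3} - \frac{200 \sqrt{5}}{3}$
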